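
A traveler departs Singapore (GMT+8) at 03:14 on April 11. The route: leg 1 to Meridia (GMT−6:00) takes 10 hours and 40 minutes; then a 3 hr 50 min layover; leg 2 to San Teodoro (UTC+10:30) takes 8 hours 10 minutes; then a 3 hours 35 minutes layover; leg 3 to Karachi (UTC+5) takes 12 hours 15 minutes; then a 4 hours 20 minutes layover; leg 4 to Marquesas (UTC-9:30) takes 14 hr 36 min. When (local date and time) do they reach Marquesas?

Convert departure to UTC: 03:14 − 8:00 = 19:14 UTC on Apr 10.
Add 10 hours 40 minutes leg 1 → 05:54 UTC (Apr 11).
Add 3 hours 50 minutes layover in Meridia → 09:44 UTC.
Add 8 hours and 10 minutes leg 2 → 17:54 UTC.
Add 3 hours 35 minutes layover in San Teodoro → 21:29 UTC.
Add 12 hours and 15 minutes leg 3 → 09:44 UTC (Apr 12).
Add 4 hours 20 minutes layover in Karachi → 14:04 UTC.
Add 14 hours and 36 minutes leg 4 → 04:40 UTC (Apr 13).
Marquesas is UTC−9:30, so local arrival = 04:40 − 9:30 = 19:10 on Apr 12.

19:10 on April 12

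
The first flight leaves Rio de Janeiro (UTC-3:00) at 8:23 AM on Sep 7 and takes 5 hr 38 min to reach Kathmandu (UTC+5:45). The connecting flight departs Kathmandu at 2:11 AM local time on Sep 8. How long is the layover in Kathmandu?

3 hours 25 minutes

Convert departure to UTC: 8:23 AM + 3:00 = 11:23 AM UTC on Sep 7.
Add 5 hours 38 minutes flight time → 5:01 PM UTC.
Kathmandu is UTC+5:45, so local arrival = 5:01 PM + 5:45 = 10:46 PM on Sep 7.
Layover = 2:11 AM − 10:46 PM (+1 day) = 3 hours 25 minutes.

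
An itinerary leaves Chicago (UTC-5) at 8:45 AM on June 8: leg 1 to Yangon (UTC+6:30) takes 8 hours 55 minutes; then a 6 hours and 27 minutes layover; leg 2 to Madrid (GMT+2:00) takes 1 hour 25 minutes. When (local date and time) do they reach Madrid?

Convert departure to UTC: 8:45 AM + 5:00 = 1:45 PM UTC on Jun 8.
Add 8 hours 55 minutes leg 1 → 10:40 PM UTC.
Add 6 hours 27 minutes layover in Yangon → 5:07 AM UTC (Jun 9).
Add 1 hour and 25 minutes leg 2 → 6:32 AM UTC.
Madrid is UTC+2:00, so local arrival = 6:32 AM + 2:00 = 8:32 AM on Jun 9.

8:32 AM on June 9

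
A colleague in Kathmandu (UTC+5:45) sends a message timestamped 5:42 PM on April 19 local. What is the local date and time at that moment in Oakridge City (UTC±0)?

Oakridge City is 5:45 behind Kathmandu.
Shift by the zone difference: 5:42 PM − 5:45 = 11:57 AM on Apr 19 in Oakridge City.

11:57 AM on April 19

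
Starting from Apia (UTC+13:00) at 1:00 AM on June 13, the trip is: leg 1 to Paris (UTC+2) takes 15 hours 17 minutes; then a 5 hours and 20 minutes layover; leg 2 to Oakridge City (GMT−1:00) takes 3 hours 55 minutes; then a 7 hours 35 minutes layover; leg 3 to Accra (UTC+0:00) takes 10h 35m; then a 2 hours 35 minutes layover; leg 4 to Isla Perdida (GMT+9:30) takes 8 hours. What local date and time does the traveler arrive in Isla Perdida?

Convert departure to UTC: 1:00 AM − 13:00 = 12:00 PM UTC on Jun 12.
Add 15 hours 17 minutes leg 1 → 3:17 AM UTC (Jun 13).
Add 5 hours and 20 minutes layover in Paris → 8:37 AM UTC.
Add 3 hours and 55 minutes leg 2 → 12:32 PM UTC.
Add 7 hours 35 minutes layover in Oakridge City → 8:07 PM UTC.
Add 10 hours 35 minutes leg 3 → 6:42 AM UTC (Jun 14).
Add 2 hours and 35 minutes layover in Accra → 9:17 AM UTC.
Add 8 hours leg 4 → 5:17 PM UTC.
Isla Perdida is UTC+9:30, so local arrival = 5:17 PM + 9:30 = 2:47 AM on Jun 15.

2:47 AM on June 15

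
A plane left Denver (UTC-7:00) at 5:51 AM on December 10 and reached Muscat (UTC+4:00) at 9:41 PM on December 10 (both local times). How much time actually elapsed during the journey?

4 hours 50 minutes

Muscat is 11:00 ahead of Denver.
Clock-face elapsed time (ignoring zones) is 15 hours 50 minutes.
Actual elapsed = 15 hours 50 minutes − 11:00 = 4 hours 50 minutes.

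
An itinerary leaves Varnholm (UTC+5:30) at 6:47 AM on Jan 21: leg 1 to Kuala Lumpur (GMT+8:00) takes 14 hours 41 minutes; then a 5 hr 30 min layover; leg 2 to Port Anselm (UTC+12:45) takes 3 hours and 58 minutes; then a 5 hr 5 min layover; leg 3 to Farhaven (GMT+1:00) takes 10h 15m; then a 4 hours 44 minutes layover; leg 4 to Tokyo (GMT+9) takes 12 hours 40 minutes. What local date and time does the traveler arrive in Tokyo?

Convert departure to UTC: 6:47 AM − 5:30 = 1:17 AM UTC on Jan 21.
Add 14 hours and 41 minutes leg 1 → 3:58 PM UTC.
Add 5 hours and 30 minutes layover in Kuala Lumpur → 9:28 PM UTC.
Add 3 hours and 58 minutes leg 2 → 1:26 AM UTC (Jan 22).
Add 5 hours 5 minutes layover in Port Anselm → 6:31 AM UTC.
Add 10 hours and 15 minutes leg 3 → 4:46 PM UTC.
Add 4 hours and 44 minutes layover in Farhaven → 9:30 PM UTC.
Add 12 hours 40 minutes leg 4 → 10:10 AM UTC (Jan 23).
Tokyo is UTC+9:00, so local arrival = 10:10 AM + 9:00 = 7:10 PM on Jan 23.

7:10 PM on January 23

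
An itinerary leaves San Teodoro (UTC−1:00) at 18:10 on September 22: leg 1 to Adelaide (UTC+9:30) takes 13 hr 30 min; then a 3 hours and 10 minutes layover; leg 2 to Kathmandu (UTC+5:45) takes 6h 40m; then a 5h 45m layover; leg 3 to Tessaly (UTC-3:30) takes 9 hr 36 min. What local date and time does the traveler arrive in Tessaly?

06:21 on Sep 24

Convert departure to UTC: 18:10 + 1:00 = 19:10 UTC on Sep 22.
Add 13 hours and 30 minutes leg 1 → 08:40 UTC (Sep 23).
Add 3 hours and 10 minutes layover in Adelaide → 11:50 UTC.
Add 6 hours 40 minutes leg 2 → 18:30 UTC.
Add 5 hours 45 minutes layover in Kathmandu → 00:15 UTC (Sep 24).
Add 9 hours and 36 minutes leg 3 → 09:51 UTC.
Tessaly is UTC−3:30, so local arrival = 09:51 − 3:30 = 06:21 on Sep 24.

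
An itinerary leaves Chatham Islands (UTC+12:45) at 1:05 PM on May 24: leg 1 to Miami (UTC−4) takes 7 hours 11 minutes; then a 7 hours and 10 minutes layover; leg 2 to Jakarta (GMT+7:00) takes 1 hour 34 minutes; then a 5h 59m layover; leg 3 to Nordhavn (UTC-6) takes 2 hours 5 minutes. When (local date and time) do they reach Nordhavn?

6:19 PM on May 24

Convert departure to UTC: 1:05 PM − 12:45 = 12:20 AM UTC on May 24.
Add 7 hours and 11 minutes leg 1 → 7:31 AM UTC.
Add 7 hours and 10 minutes layover in Miami → 2:41 PM UTC.
Add 1 hour and 34 minutes leg 2 → 4:15 PM UTC.
Add 5 hours 59 minutes layover in Jakarta → 10:14 PM UTC.
Add 2 hours 5 minutes leg 3 → 12:19 AM UTC (May 25).
Nordhavn is UTC−6:00, so local arrival = 12:19 AM − 6:00 = 6:19 PM on May 24.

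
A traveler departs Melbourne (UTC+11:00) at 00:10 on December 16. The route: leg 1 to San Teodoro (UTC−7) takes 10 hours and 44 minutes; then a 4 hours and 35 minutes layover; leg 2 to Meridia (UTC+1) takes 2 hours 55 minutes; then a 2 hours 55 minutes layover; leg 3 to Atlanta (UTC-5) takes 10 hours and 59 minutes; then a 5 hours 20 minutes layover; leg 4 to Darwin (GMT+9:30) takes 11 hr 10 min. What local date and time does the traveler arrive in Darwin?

Convert departure to UTC: 00:10 − 11:00 = 13:10 UTC on Dec 15.
Add 10 hours 44 minutes leg 1 → 23:54 UTC.
Add 4 hours 35 minutes layover in San Teodoro → 04:29 UTC (Dec 16).
Add 2 hours and 55 minutes leg 2 → 07:24 UTC.
Add 2 hours and 55 minutes layover in Meridia → 10:19 UTC.
Add 10 hours 59 minutes leg 3 → 21:18 UTC.
Add 5 hours 20 minutes layover in Atlanta → 02:38 UTC (Dec 17).
Add 11 hours and 10 minutes leg 4 → 13:48 UTC.
Darwin is UTC+9:30, so local arrival = 13:48 + 9:30 = 23:18 on Dec 17.

23:18 on December 17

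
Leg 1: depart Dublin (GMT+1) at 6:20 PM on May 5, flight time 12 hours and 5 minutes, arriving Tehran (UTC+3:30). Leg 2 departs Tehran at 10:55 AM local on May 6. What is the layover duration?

Convert departure to UTC: 6:20 PM − 1:00 = 5:20 PM UTC on May 5.
Add 12 hours and 5 minutes flight time → 5:25 AM UTC (May 6).
Tehran is UTC+3:30, so local arrival = 5:25 AM + 3:30 = 8:55 AM on May 6.
Layover = 10:55 AM − 8:55 AM = 2 hours.

2 hours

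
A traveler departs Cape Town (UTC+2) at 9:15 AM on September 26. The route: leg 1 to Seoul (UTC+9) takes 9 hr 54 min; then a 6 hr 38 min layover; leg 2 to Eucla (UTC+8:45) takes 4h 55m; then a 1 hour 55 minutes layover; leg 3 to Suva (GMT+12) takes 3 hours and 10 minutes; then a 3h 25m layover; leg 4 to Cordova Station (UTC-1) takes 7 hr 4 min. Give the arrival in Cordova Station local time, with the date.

7:16 PM on September 27

Convert departure to UTC: 9:15 AM − 2:00 = 7:15 AM UTC on Sep 26.
Add 9 hours and 54 minutes leg 1 → 5:09 PM UTC.
Add 6 hours and 38 minutes layover in Seoul → 11:47 PM UTC.
Add 4 hours and 55 minutes leg 2 → 4:42 AM UTC (Sep 27).
Add 1 hour and 55 minutes layover in Eucla → 6:37 AM UTC.
Add 3 hours 10 minutes leg 3 → 9:47 AM UTC.
Add 3 hours and 25 minutes layover in Suva → 1:12 PM UTC.
Add 7 hours 4 minutes leg 4 → 8:16 PM UTC.
Cordova Station is UTC−1:00, so local arrival = 8:16 PM − 1:00 = 7:16 PM on Sep 27.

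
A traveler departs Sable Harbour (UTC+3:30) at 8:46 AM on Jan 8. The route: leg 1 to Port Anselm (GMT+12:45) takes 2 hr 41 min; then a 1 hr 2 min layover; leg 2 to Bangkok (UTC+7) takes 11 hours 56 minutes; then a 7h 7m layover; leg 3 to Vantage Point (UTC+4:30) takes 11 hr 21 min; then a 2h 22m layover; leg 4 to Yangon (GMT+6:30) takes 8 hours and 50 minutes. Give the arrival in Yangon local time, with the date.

Convert departure to UTC: 8:46 AM − 3:30 = 5:16 AM UTC on Jan 8.
Add 2 hours 41 minutes leg 1 → 7:57 AM UTC.
Add 1 hour 2 minutes layover in Port Anselm → 8:59 AM UTC.
Add 11 hours 56 minutes leg 2 → 8:55 PM UTC.
Add 7 hours and 7 minutes layover in Bangkok → 4:02 AM UTC (Jan 9).
Add 11 hours 21 minutes leg 3 → 3:23 PM UTC.
Add 2 hours 22 minutes layover in Vantage Point → 5:45 PM UTC.
Add 8 hours and 50 minutes leg 4 → 2:35 AM UTC (Jan 10).
Yangon is UTC+6:30, so local arrival = 2:35 AM + 6:30 = 9:05 AM on Jan 10.

9:05 AM on Jan 10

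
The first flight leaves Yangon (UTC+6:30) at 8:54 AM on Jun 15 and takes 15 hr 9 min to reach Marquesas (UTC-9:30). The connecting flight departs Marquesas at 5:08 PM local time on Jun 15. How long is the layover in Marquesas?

9 hours 5 minutes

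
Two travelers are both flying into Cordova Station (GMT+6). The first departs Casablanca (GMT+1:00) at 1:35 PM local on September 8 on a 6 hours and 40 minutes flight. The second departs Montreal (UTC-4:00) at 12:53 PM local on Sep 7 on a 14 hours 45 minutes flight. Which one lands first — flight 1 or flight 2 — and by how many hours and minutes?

Flight 1 in UTC: 1:35 PM − 1:00 = 12:35 PM on Sep 8.
+6 hours and 40 minutes → arrive 7:15 PM UTC on Sep 8.
Flight 2 in UTC: 12:53 PM + 4:00 = 4:53 PM on Sep 7.
+14 hours 45 minutes → arrive 7:38 AM UTC on Sep 8.
Flight 2 lands earlier by 11 hours 37 minutes.

the second, by 11 hours 37 minutes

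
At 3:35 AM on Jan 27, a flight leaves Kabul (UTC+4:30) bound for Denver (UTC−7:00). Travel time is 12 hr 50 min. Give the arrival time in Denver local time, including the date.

Convert departure to UTC: 3:35 AM − 4:30 = 11:05 PM UTC on Jan 26.
Add 12 hours and 50 minutes travel time → 11:55 AM UTC (Jan 27).
Denver is UTC−7:00, so local arrival = 11:55 AM − 7:00 = 4:55 AM on Jan 27.

4:55 AM on January 27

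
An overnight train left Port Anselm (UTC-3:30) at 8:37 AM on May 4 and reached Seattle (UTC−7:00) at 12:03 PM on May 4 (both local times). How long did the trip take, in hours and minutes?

6 hours 56 minutes

Departure in UTC: 8:37 AM + 3:30 = 12:07 PM on May 4.
Arrival in UTC: 12:03 PM + 7:00 = 7:03 PM on May 4.
Elapsed = 7:03 PM − 12:07 PM = 6 hours 56 minutes.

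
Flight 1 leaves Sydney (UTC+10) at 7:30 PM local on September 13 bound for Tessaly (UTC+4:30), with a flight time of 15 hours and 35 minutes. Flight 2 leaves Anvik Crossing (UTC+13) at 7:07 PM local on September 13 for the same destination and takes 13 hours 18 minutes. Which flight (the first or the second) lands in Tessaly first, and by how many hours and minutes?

the second, by 5 hours 40 minutes

Flight 1 in UTC: 7:30 PM − 10:00 = 9:30 AM on Sep 13.
+15 hours 35 minutes → arrive 1:05 AM UTC on Sep 14.
Flight 2 in UTC: 7:07 PM − 13:00 = 6:07 AM on Sep 13.
+13 hours and 18 minutes → arrive 7:25 PM UTC on Sep 13.
Flight 2 lands earlier by 5 hours 40 minutes.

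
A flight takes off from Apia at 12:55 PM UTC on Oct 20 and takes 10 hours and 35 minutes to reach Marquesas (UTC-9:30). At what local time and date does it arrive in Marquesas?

Departure is given in UTC: 12:55 PM on Oct 20.
Add 10 hours 35 minutes → 11:30 PM UTC.
Marquesas is UTC−9:30: 11:30 PM − 9:30 = 2:00 PM on Oct 20.

2:00 PM on October 20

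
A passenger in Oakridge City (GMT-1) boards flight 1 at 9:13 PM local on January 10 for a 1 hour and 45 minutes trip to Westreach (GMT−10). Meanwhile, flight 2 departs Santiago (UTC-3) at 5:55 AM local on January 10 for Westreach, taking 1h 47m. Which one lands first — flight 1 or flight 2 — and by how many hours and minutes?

Flight 1 in UTC: 9:13 PM + 1:00 = 10:13 PM on Jan 10.
+1 hour and 45 minutes → arrive 11:58 PM UTC on Jan 10.
Flight 2 in UTC: 5:55 AM + 3:00 = 8:55 AM on Jan 10.
+1 hour 47 minutes → arrive 10:42 AM UTC on Jan 10.
Flight 2 lands earlier by 13 hours 16 minutes.

the second, by 13 hours 16 minutes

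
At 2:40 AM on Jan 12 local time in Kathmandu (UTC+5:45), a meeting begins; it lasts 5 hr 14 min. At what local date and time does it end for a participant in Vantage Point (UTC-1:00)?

1:09 AM on January 12

Convert start to UTC: 2:40 AM − 5:45 = 8:55 PM UTC on Jan 11.
Add 5 hours 14 minutes duration → 2:09 AM UTC (Jan 12).
Vantage Point is UTC−1:00, so local end time = 2:09 AM − 1:00 = 1:09 AM on Jan 12.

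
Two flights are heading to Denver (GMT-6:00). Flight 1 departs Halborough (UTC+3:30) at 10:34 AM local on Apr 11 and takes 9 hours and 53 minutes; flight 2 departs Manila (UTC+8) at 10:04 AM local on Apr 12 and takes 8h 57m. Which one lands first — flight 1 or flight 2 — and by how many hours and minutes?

the first, by 18 hours 4 minutes

Flight 1 in UTC: 10:34 AM − 3:30 = 7:04 AM on Apr 11.
+9 hours and 53 minutes → arrive 4:57 PM UTC on Apr 11.
Flight 2 in UTC: 10:04 AM − 8:00 = 2:04 AM on Apr 12.
+8 hours and 57 minutes → arrive 11:01 AM UTC on Apr 12.
Flight 1 lands earlier by 18 hours 4 minutes.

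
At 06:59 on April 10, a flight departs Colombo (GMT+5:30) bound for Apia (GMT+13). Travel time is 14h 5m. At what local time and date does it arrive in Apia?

04:34 on April 11

Apia is 7:30 ahead of Colombo.
After 14 hours 5 minutes it is 21:04 in Colombo.
Shift by the zone difference: 21:04 + 7:30 = 04:34 on Apr 11 in Apia.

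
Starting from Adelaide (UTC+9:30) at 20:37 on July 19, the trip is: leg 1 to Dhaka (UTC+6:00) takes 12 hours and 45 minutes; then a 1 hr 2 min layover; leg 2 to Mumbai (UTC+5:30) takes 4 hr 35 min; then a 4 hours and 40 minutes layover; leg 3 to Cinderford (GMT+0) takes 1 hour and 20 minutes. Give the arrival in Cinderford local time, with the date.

Convert departure to UTC: 20:37 − 9:30 = 11:07 UTC on Jul 19.
Add 12 hours and 45 minutes leg 1 → 23:52 UTC.
Add 1 hour 2 minutes layover in Dhaka → 00:54 UTC (Jul 20).
Add 4 hours and 35 minutes leg 2 → 05:29 UTC.
Add 4 hours and 40 minutes layover in Mumbai → 10:09 UTC.
Add 1 hour 20 minutes leg 3 → 11:29 UTC.
Cinderford is UTC+0, so local arrival is the same: 11:29 on Jul 20.

11:29 on Jul 20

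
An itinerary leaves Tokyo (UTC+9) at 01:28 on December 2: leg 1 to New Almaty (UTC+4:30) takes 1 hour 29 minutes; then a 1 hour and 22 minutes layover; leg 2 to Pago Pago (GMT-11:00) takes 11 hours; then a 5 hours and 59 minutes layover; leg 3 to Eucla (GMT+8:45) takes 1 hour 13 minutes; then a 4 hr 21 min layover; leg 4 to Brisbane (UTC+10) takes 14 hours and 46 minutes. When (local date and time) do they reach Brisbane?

18:38 on December 3

Convert departure to UTC: 01:28 − 9:00 = 16:28 UTC on Dec 1.
Add 1 hour and 29 minutes leg 1 → 17:57 UTC.
Add 1 hour 22 minutes layover in New Almaty → 19:19 UTC.
Add 11 hours leg 2 → 06:19 UTC (Dec 2).
Add 5 hours and 59 minutes layover in Pago Pago → 12:18 UTC.
Add 1 hour and 13 minutes leg 3 → 13:31 UTC.
Add 4 hours and 21 minutes layover in Eucla → 17:52 UTC.
Add 14 hours and 46 minutes leg 4 → 08:38 UTC (Dec 3).
Brisbane is UTC+10:00, so local arrival = 08:38 + 10:00 = 18:38 on Dec 3.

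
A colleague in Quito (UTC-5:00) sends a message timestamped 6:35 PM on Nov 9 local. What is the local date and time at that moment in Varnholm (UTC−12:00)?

Varnholm is 7:00 behind Quito.
Shift by the zone difference: 6:35 PM − 7:00 = 11:35 AM on Nov 9 in Varnholm.

11:35 AM on November 9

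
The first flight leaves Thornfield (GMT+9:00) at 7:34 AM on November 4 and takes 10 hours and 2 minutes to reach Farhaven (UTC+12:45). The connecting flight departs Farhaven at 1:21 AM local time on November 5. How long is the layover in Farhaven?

Convert departure to UTC: 7:34 AM − 9:00 = 10:34 PM UTC on Nov 3.
Add 10 hours and 2 minutes flight time → 8:36 AM UTC (Nov 4).
Farhaven is UTC+12:45, so local arrival = 8:36 AM + 12:45 = 9:21 PM on Nov 4.
Layover = 1:21 AM − 9:21 PM (+1 day) = 4 hours.

4 hours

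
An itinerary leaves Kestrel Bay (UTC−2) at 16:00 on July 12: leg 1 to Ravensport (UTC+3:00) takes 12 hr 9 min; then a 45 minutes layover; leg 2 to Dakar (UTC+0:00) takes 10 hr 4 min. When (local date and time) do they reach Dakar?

16:58 on Jul 13

Convert departure to UTC: 16:00 + 2:00 = 18:00 UTC on Jul 12.
Add 12 hours 9 minutes leg 1 → 06:09 UTC (Jul 13).
Add 45 minutes layover in Ravensport → 06:54 UTC.
Add 10 hours and 4 minutes leg 2 → 16:58 UTC.
Dakar is UTC+0, so local arrival is the same: 16:58 on Jul 13.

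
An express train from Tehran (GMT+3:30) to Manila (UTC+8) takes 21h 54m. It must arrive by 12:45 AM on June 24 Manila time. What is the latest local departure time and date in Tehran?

10:21 PM on Jun 22

Target arrival in UTC: 12:45 AM − 8:00 = 4:45 PM on Jun 23.
Subtract 21 hours 54 minutes → departure 6:51 PM UTC on Jun 22.
Tehran is UTC+3:30: 6:51 PM + 3:30 = 10:21 PM on Jun 22.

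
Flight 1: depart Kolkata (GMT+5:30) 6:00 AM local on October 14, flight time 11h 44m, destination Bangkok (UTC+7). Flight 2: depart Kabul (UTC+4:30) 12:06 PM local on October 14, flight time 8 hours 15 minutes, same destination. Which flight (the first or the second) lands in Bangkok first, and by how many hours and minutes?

Flight 1 in UTC: 6:00 AM − 5:30 = 12:30 AM on Oct 14.
+11 hours and 44 minutes → arrive 12:14 PM UTC on Oct 14.
Flight 2 in UTC: 12:06 PM − 4:30 = 7:36 AM on Oct 14.
+8 hours 15 minutes → arrive 3:51 PM UTC on Oct 14.
Flight 1 lands earlier by 3 hours 37 minutes.

the first, by 3 hours 37 minutes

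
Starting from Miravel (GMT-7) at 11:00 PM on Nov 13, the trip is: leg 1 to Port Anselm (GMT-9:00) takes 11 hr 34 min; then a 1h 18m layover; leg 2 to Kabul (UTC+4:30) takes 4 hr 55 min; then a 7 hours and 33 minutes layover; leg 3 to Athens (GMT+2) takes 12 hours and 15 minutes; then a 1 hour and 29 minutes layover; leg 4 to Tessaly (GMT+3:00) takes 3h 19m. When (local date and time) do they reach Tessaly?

3:23 AM on November 16

Convert departure to UTC: 11:00 PM + 7:00 = 6:00 AM UTC on Nov 14.
Add 11 hours 34 minutes leg 1 → 5:34 PM UTC.
Add 1 hour 18 minutes layover in Port Anselm → 6:52 PM UTC.
Add 4 hours and 55 minutes leg 2 → 11:47 PM UTC.
Add 7 hours and 33 minutes layover in Kabul → 7:20 AM UTC (Nov 15).
Add 12 hours 15 minutes leg 3 → 7:35 PM UTC.
Add 1 hour and 29 minutes layover in Athens → 9:04 PM UTC.
Add 3 hours 19 minutes leg 4 → 12:23 AM UTC (Nov 16).
Tessaly is UTC+3:00, so local arrival = 12:23 AM + 3:00 = 3:23 AM on Nov 16.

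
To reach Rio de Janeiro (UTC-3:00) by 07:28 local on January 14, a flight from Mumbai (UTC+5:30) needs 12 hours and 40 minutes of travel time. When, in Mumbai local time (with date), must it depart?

03:18 on Jan 14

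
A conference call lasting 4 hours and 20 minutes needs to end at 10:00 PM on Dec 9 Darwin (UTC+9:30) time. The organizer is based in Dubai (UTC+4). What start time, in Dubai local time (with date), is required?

Target end time in UTC: 10:00 PM − 9:30 = 12:30 PM on Dec 9.
Subtract 4 hours 20 minutes → start 8:10 AM UTC on Dec 9.
Dubai is UTC+4:00: 8:10 AM + 4:00 = 12:10 PM on Dec 9.

12:10 PM on Dec 9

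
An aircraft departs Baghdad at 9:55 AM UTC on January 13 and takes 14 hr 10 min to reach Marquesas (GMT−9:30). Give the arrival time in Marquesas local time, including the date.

2:35 PM on Jan 13

Departure is given in UTC: 9:55 AM on Jan 13.
Add 14 hours and 10 minutes → 12:05 AM UTC (Jan 14).
Marquesas is UTC−9:30: 12:05 AM − 9:30 = 2:35 PM on Jan 13.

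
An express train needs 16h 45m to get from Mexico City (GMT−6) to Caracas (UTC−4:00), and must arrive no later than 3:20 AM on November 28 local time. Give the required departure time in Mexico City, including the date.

Target arrival in UTC: 3:20 AM + 4:00 = 7:20 AM on Nov 28.
Subtract 16 hours and 45 minutes → departure 2:35 PM UTC on Nov 27.
Mexico City is UTC−6:00: 2:35 PM − 6:00 = 8:35 AM on Nov 27.

8:35 AM on Nov 27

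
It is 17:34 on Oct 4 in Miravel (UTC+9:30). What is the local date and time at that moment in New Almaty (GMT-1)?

New Almaty is 10:30 behind Miravel.
Shift by the zone difference: 17:34 − 10:30 = 07:04 on Oct 4 in New Almaty.

07:04 on October 4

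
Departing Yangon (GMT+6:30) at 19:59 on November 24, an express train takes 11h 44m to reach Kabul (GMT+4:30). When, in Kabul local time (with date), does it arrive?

Convert departure to UTC: 19:59 − 6:30 = 13:29 UTC on Nov 24.
Add 11 hours and 44 minutes travel time → 01:13 UTC (Nov 25).
Kabul is UTC+4:30, so local arrival = 01:13 + 4:30 = 05:43 on Nov 25.

05:43 on November 25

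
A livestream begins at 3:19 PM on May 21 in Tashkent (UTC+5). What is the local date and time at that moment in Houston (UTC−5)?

Houston is 10:00 behind Tashkent.
Shift by the zone difference: 3:19 PM − 10:00 = 5:19 AM on May 21 in Houston.

5:19 AM on May 21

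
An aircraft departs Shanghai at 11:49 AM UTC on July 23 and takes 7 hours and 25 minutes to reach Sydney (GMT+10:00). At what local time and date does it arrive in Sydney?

Departure is given in UTC: 11:49 AM on Jul 23.
Add 7 hours 25 minutes → 7:14 PM UTC.
Sydney is UTC+10:00: 7:14 PM + 10:00 = 5:14 AM on Jul 24.

5:14 AM on July 24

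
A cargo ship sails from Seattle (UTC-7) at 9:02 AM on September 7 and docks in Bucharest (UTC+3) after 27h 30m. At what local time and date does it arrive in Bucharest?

Convert departure to UTC: 9:02 AM + 7:00 = 4:02 PM UTC on Sep 7.
Add 27 hours 30 minutes travel time → 7:32 PM UTC (Sep 8).
Bucharest is UTC+3:00, so local arrival = 7:32 PM + 3:00 = 10:32 PM on Sep 8.

10:32 PM on September 8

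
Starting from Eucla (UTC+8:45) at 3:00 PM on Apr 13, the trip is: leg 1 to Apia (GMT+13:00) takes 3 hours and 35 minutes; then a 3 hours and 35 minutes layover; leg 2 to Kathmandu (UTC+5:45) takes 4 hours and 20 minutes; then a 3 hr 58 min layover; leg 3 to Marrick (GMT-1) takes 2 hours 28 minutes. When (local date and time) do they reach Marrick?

11:11 PM on April 13

Convert departure to UTC: 3:00 PM − 8:45 = 6:15 AM UTC on Apr 13.
Add 3 hours and 35 minutes leg 1 → 9:50 AM UTC.
Add 3 hours and 35 minutes layover in Apia → 1:25 PM UTC.
Add 4 hours and 20 minutes leg 2 → 5:45 PM UTC.
Add 3 hours 58 minutes layover in Kathmandu → 9:43 PM UTC.
Add 2 hours and 28 minutes leg 3 → 12:11 AM UTC (Apr 14).
Marrick is UTC−1:00, so local arrival = 12:11 AM − 1:00 = 11:11 PM on Apr 13.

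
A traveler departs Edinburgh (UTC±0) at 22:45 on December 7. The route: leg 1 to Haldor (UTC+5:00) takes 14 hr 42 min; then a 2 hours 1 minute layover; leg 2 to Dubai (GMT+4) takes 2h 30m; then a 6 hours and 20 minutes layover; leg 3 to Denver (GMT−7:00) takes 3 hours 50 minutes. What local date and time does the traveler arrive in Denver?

21:08 on Dec 8

Edinburgh is at UTC+0, so departure is already 22:45 UTC on Dec 7.
Add 14 hours and 42 minutes leg 1 → 13:27 UTC (Dec 8).
Add 2 hours and 1 minute layover in Haldor → 15:28 UTC.
Add 2 hours 30 minutes leg 2 → 17:58 UTC.
Add 6 hours and 20 minutes layover in Dubai → 00:18 UTC (Dec 9).
Add 3 hours 50 minutes leg 3 → 04:08 UTC.
Denver is UTC−7:00, so local arrival = 04:08 − 7:00 = 21:08 on Dec 8.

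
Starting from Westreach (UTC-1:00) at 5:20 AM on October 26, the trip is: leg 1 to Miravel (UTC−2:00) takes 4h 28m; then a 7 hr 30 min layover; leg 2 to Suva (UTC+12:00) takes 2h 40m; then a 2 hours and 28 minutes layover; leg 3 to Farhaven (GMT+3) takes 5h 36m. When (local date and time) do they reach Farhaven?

8:02 AM on Oct 27

Convert departure to UTC: 5:20 AM + 1:00 = 6:20 AM UTC on Oct 26.
Add 4 hours and 28 minutes leg 1 → 10:48 AM UTC.
Add 7 hours and 30 minutes layover in Miravel → 6:18 PM UTC.
Add 2 hours and 40 minutes leg 2 → 8:58 PM UTC.
Add 2 hours 28 minutes layover in Suva → 11:26 PM UTC.
Add 5 hours 36 minutes leg 3 → 5:02 AM UTC (Oct 27).
Farhaven is UTC+3:00, so local arrival = 5:02 AM + 3:00 = 8:02 AM on Oct 27.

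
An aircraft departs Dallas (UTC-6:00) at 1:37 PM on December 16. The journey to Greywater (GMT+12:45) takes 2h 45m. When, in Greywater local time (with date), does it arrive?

11:07 AM on December 17

Convert departure to UTC: 1:37 PM + 6:00 = 7:37 PM UTC on Dec 16.
Add 2 hours and 45 minutes travel time → 10:22 PM UTC.
Greywater is UTC+12:45, so local arrival = 10:22 PM + 12:45 = 11:07 AM on Dec 17.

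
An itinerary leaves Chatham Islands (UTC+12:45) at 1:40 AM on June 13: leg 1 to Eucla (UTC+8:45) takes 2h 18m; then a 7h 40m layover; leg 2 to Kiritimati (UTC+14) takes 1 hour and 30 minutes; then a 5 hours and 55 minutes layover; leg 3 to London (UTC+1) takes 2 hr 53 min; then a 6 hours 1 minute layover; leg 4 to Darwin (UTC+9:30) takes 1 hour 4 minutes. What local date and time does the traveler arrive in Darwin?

1:46 AM on June 14

Convert departure to UTC: 1:40 AM − 12:45 = 12:55 PM UTC on Jun 12.
Add 2 hours 18 minutes leg 1 → 3:13 PM UTC.
Add 7 hours 40 minutes layover in Eucla → 10:53 PM UTC.
Add 1 hour and 30 minutes leg 2 → 12:23 AM UTC (Jun 13).
Add 5 hours and 55 minutes layover in Kiritimati → 6:18 AM UTC.
Add 2 hours and 53 minutes leg 3 → 9:11 AM UTC.
Add 6 hours 1 minute layover in London → 3:12 PM UTC.
Add 1 hour and 4 minutes leg 4 → 4:16 PM UTC.
Darwin is UTC+9:30, so local arrival = 4:16 PM + 9:30 = 1:46 AM on Jun 14.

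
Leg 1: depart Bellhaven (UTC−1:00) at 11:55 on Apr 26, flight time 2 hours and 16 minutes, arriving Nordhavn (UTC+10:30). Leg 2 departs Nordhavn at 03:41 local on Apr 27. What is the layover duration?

2 hours

Convert departure to UTC: 11:55 + 1:00 = 12:55 UTC on Apr 26.
Add 2 hours 16 minutes flight time → 15:11 UTC.
Nordhavn is UTC+10:30, so local arrival = 15:11 + 10:30 = 01:41 on Apr 27.
Layover = 03:41 − 01:41 = 2 hours.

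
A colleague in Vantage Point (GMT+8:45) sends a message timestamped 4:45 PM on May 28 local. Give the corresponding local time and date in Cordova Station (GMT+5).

1:00 PM on May 28

Cordova Station is 3:45 behind Vantage Point.
Shift by the zone difference: 4:45 PM − 3:45 = 1:00 PM on May 28 in Cordova Station.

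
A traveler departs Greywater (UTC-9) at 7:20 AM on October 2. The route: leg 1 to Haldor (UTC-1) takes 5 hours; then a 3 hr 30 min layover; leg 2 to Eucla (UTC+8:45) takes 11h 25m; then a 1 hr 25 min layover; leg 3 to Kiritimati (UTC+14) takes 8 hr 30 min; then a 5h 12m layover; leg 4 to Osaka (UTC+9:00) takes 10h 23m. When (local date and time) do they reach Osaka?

Convert departure to UTC: 7:20 AM + 9:00 = 4:20 PM UTC on Oct 2.
Add 5 hours leg 1 → 9:20 PM UTC.
Add 3 hours and 30 minutes layover in Haldor → 12:50 AM UTC (Oct 3).
Add 11 hours 25 minutes leg 2 → 12:15 PM UTC.
Add 1 hour and 25 minutes layover in Eucla → 1:40 PM UTC.
Add 8 hours 30 minutes leg 3 → 10:10 PM UTC.
Add 5 hours 12 minutes layover in Kiritimati → 3:22 AM UTC (Oct 4).
Add 10 hours and 23 minutes leg 4 → 1:45 PM UTC.
Osaka is UTC+9:00, so local arrival = 1:45 PM + 9:00 = 10:45 PM on Oct 4.

10:45 PM on October 4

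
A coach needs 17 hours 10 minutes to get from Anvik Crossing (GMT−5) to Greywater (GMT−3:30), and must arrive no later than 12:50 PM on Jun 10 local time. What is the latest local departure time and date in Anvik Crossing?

6:10 PM on Jun 9

Target arrival in UTC: 12:50 PM + 3:30 = 4:20 PM on Jun 10.
Subtract 17 hours 10 minutes → departure 11:10 PM UTC on Jun 9.
Anvik Crossing is UTC−5:00: 11:10 PM − 5:00 = 6:10 PM on Jun 9.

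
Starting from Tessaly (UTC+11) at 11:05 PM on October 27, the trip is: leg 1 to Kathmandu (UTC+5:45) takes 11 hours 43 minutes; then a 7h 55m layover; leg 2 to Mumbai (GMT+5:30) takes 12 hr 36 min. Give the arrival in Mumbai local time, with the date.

1:49 AM on October 29

Convert departure to UTC: 11:05 PM − 11:00 = 12:05 PM UTC on Oct 27.
Add 11 hours 43 minutes leg 1 → 11:48 PM UTC.
Add 7 hours and 55 minutes layover in Kathmandu → 7:43 AM UTC (Oct 28).
Add 12 hours and 36 minutes leg 2 → 8:19 PM UTC.
Mumbai is UTC+5:30, so local arrival = 8:19 PM + 5:30 = 1:49 AM on Oct 29.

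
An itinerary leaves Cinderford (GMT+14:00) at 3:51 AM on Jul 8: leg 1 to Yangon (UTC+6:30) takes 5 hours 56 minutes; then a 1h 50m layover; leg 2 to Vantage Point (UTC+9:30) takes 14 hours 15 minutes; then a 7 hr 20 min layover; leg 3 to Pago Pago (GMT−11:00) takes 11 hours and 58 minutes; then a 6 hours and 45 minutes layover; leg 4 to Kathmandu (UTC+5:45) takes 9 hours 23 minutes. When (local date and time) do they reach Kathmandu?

5:03 AM on Jul 10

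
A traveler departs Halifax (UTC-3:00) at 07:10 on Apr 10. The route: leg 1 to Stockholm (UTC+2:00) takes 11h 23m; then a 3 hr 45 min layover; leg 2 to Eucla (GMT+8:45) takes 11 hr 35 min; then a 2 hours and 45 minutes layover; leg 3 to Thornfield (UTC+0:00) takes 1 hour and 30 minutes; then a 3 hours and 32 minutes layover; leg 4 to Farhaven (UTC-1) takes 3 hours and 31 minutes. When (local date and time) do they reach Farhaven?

23:11 on Apr 11

Convert departure to UTC: 07:10 + 3:00 = 10:10 UTC on Apr 10.
Add 11 hours and 23 minutes leg 1 → 21:33 UTC.
Add 3 hours 45 minutes layover in Stockholm → 01:18 UTC (Apr 11).
Add 11 hours and 35 minutes leg 2 → 12:53 UTC.
Add 2 hours and 45 minutes layover in Eucla → 15:38 UTC.
Add 1 hour and 30 minutes leg 3 → 17:08 UTC.
Add 3 hours 32 minutes layover in Thornfield → 20:40 UTC.
Add 3 hours 31 minutes leg 4 → 00:11 UTC (Apr 12).
Farhaven is UTC−1:00, so local arrival = 00:11 − 1:00 = 23:11 on Apr 11.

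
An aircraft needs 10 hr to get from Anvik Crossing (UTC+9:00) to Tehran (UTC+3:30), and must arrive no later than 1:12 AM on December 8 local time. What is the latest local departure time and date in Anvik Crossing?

8:42 PM on Dec 7

Target arrival in UTC: 1:12 AM − 3:30 = 9:42 PM on Dec 7.
Subtract 10 hours → departure 11:42 AM UTC on Dec 7.
Anvik Crossing is UTC+9:00: 11:42 AM + 9:00 = 8:42 PM on Dec 7.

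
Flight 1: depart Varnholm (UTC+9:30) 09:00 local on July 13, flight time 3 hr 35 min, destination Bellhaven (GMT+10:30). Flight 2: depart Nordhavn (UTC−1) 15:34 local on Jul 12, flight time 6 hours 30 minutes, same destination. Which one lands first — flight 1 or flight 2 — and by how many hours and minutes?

the second, by 4 hours 1 minute

Flight 1 in UTC: 09:00 − 9:30 = 23:30 on Jul 12.
+3 hours 35 minutes → arrive 03:05 UTC on Jul 13.
Flight 2 in UTC: 15:34 + 1:00 = 16:34 on Jul 12.
+6 hours and 30 minutes → arrive 23:04 UTC on Jul 12.
Flight 2 lands earlier by 4 hours 1 minute.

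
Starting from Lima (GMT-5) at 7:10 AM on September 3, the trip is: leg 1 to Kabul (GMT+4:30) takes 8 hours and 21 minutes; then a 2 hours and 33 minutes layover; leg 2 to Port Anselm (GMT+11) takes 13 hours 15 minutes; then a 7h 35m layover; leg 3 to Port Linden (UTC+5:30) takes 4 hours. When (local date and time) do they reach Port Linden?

5:24 AM on September 5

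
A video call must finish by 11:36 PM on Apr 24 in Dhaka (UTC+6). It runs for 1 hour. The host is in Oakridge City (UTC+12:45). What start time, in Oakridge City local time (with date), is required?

5:21 AM on April 25

Target end time in UTC: 11:36 PM − 6:00 = 5:36 PM on Apr 24.
Subtract 1 hour → start 4:36 PM UTC on Apr 24.
Oakridge City is UTC+12:45: 4:36 PM + 12:45 = 5:21 AM on Apr 25.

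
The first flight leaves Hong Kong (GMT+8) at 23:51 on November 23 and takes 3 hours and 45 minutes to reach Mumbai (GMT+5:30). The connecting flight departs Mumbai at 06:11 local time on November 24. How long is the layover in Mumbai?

Convert departure to UTC: 23:51 − 8:00 = 15:51 UTC on Nov 23.
Add 3 hours and 45 minutes flight time → 19:36 UTC.
Mumbai is UTC+5:30, so local arrival = 19:36 + 5:30 = 01:06 on Nov 24.
Layover = 06:11 − 01:06 = 5 hours 5 minutes.

5 hours 5 minutes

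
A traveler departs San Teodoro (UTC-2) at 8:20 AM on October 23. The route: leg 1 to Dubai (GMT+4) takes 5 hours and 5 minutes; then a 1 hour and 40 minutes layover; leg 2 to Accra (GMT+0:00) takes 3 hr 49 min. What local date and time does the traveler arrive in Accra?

8:54 PM on Oct 23

Convert departure to UTC: 8:20 AM + 2:00 = 10:20 AM UTC on Oct 23.
Add 5 hours and 5 minutes leg 1 → 3:25 PM UTC.
Add 1 hour and 40 minutes layover in Dubai → 5:05 PM UTC.
Add 3 hours and 49 minutes leg 2 → 8:54 PM UTC.
Accra is UTC+0, so local arrival is the same: 8:54 PM on Oct 23.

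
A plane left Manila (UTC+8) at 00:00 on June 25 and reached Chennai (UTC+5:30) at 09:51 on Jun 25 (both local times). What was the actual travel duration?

12 hours 21 minutes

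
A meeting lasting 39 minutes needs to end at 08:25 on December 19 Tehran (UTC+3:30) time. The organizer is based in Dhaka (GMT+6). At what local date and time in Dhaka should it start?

Target end time in UTC: 08:25 − 3:30 = 04:55 on Dec 19.
Subtract 39 minutes → start 04:16 UTC on Dec 19.
Dhaka is UTC+6:00: 04:16 + 6:00 = 10:16 on Dec 19.

10:16 on Dec 19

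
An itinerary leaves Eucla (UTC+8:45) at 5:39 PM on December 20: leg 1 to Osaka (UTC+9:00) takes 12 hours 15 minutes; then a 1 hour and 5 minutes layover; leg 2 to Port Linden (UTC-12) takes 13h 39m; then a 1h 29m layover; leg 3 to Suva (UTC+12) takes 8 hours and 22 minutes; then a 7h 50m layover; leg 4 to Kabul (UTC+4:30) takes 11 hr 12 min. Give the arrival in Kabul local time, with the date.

9:16 PM on December 22

Convert departure to UTC: 5:39 PM − 8:45 = 8:54 AM UTC on Dec 20.
Add 12 hours 15 minutes leg 1 → 9:09 PM UTC.
Add 1 hour and 5 minutes layover in Osaka → 10:14 PM UTC.
Add 13 hours 39 minutes leg 2 → 11:53 AM UTC (Dec 21).
Add 1 hour 29 minutes layover in Port Linden → 1:22 PM UTC.
Add 8 hours 22 minutes leg 3 → 9:44 PM UTC.
Add 7 hours 50 minutes layover in Suva → 5:34 AM UTC (Dec 22).
Add 11 hours and 12 minutes leg 4 → 4:46 PM UTC.
Kabul is UTC+4:30, so local arrival = 4:46 PM + 4:30 = 9:16 PM on Dec 22.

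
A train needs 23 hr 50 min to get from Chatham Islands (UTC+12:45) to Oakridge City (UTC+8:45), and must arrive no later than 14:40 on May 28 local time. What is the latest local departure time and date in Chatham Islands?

18:50 on May 27

Target arrival in UTC: 14:40 − 8:45 = 05:55 on May 28.
Subtract 23 hours 50 minutes → departure 06:05 UTC on May 27.
Chatham Islands is UTC+12:45: 06:05 + 12:45 = 18:50 on May 27.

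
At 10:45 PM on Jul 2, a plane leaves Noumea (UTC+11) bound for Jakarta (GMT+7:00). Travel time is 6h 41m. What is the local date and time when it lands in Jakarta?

1:26 AM on Jul 3

Convert departure to UTC: 10:45 PM − 11:00 = 11:45 AM UTC on Jul 2.
Add 6 hours 41 minutes travel time → 6:26 PM UTC.
Jakarta is UTC+7:00, so local arrival = 6:26 PM + 7:00 = 1:26 AM on Jul 3.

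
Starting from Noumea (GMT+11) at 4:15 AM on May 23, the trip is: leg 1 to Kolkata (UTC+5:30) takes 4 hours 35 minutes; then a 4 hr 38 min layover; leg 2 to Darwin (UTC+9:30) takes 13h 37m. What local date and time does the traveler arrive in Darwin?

1:35 AM on May 24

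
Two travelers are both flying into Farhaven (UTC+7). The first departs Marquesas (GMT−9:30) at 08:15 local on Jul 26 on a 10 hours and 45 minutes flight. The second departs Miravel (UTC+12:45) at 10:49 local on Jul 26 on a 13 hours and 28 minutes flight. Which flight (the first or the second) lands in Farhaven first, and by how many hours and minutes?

Flight 1 in UTC: 08:15 + 9:30 = 17:45 on Jul 26.
+10 hours and 45 minutes → arrive 04:30 UTC on Jul 27.
Flight 2 in UTC: 10:49 − 12:45 = 22:04 on Jul 25.
+13 hours 28 minutes → arrive 11:32 UTC on Jul 26.
Flight 2 lands earlier by 16 hours 58 minutes.

the second, by 16 hours 58 minutes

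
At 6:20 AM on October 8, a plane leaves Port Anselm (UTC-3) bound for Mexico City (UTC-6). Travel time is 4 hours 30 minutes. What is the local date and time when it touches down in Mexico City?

7:50 AM on October 8

Convert departure to UTC: 6:20 AM + 3:00 = 9:20 AM UTC on Oct 8.
Add 4 hours 30 minutes travel time → 1:50 PM UTC.
Mexico City is UTC−6:00, so local arrival = 1:50 PM − 6:00 = 7:50 AM on Oct 8.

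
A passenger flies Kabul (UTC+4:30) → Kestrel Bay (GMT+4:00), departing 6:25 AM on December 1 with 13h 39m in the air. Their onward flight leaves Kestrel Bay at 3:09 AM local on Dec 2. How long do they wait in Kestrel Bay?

Convert departure to UTC: 6:25 AM − 4:30 = 1:55 AM UTC on Dec 1.
Add 13 hours 39 minutes flight time → 3:34 PM UTC.
Kestrel Bay is UTC+4:00, so local arrival = 3:34 PM + 4:00 = 7:34 PM on Dec 1.
Layover = 3:09 AM − 7:34 PM (+1 day) = 7 hours 35 minutes.

7 hours 35 minutes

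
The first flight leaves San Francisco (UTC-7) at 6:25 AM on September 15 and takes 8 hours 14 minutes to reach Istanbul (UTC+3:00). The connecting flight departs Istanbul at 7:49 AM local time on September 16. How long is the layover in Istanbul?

7 hours 10 minutes

Convert departure to UTC: 6:25 AM + 7:00 = 1:25 PM UTC on Sep 15.
Add 8 hours 14 minutes flight time → 9:39 PM UTC.
Istanbul is UTC+3:00, so local arrival = 9:39 PM + 3:00 = 12:39 AM on Sep 16.
Layover = 7:49 AM − 12:39 AM = 7 hours 10 minutes.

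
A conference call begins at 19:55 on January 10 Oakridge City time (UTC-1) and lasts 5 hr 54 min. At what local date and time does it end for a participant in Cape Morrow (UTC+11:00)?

13:49 on Jan 11

Cape Morrow is 12:00 ahead of Oakridge City.
After 5 hours 54 minutes it is 01:49 (Jan 11) in Oakridge City.
Shift by the zone difference: 01:49 + 12:00 = 13:49 on Jan 11 in Cape Morrow.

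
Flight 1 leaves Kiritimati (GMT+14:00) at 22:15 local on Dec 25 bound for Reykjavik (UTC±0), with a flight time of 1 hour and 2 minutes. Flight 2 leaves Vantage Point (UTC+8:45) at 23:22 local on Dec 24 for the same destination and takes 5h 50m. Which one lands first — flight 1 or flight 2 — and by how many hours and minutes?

the second, by 12 hours 50 minutes

Flight 1 in UTC: 22:15 − 14:00 = 08:15 on Dec 25.
+1 hour and 2 minutes → arrive 09:17 UTC on Dec 25.
Flight 2 in UTC: 23:22 − 8:45 = 14:37 on Dec 24.
+5 hours and 50 minutes → arrive 20:27 UTC on Dec 24.
Flight 2 lands earlier by 12 hours 50 minutes.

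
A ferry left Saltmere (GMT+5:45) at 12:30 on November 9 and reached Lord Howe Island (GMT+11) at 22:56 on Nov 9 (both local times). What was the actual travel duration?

Departure in UTC: 12:30 − 5:45 = 06:45 on Nov 9.
Arrival in UTC: 22:56 − 11:00 = 11:56 on Nov 9.
Elapsed = 11:56 − 06:45 = 5 hours 11 minutes.

5 hours 11 minutes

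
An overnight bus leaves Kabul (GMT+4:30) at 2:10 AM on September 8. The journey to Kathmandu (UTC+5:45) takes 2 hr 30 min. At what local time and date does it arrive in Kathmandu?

5:55 AM on Sep 8

Kathmandu is 1:15 ahead of Kabul.
After 2 hours 30 minutes it is 4:40 AM in Kabul.
Shift by the zone difference: 4:40 AM + 1:15 = 5:55 AM on Sep 8 in Kathmandu.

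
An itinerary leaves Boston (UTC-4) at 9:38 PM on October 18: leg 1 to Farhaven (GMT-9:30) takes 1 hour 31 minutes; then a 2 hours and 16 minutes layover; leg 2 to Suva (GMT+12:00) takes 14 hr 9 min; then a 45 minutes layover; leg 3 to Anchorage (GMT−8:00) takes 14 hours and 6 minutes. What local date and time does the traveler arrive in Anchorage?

Convert departure to UTC: 9:38 PM + 4:00 = 1:38 AM UTC on Oct 19.
Add 1 hour 31 minutes leg 1 → 3:09 AM UTC.
Add 2 hours and 16 minutes layover in Farhaven → 5:25 AM UTC.
Add 14 hours 9 minutes leg 2 → 7:34 PM UTC.
Add 45 minutes layover in Suva → 8:19 PM UTC.
Add 14 hours 6 minutes leg 3 → 10:25 AM UTC (Oct 20).
Anchorage is UTC−8:00, so local arrival = 10:25 AM − 8:00 = 2:25 AM on Oct 20.

2:25 AM on October 20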